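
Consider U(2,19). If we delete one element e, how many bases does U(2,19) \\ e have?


Deleting e from U(2,19) gives U(2,18) since n > r.
Bases of U(2,18) = C(18,2) = (18 * 17) / (1 * 2) = 153.

153


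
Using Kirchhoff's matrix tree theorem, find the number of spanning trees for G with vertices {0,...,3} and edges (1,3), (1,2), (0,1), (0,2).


By Kirchhoff's matrix tree theorem, the number of spanning trees equals
the determinant of any cofactor of the Laplacian matrix L.
G has 4 vertices and 4 edges.
Computing the (3 x 3) cofactor determinant gives 3.

3


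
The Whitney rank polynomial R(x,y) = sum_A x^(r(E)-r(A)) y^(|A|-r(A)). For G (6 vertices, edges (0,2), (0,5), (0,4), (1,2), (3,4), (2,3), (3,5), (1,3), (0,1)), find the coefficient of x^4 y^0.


R(x,y) = sum over A in 2^E of x^(r(E)-r(A)) * y^(|A|-r(A)).
G has 6 vertices, 9 edges. r(E) = 5.
Enumerate all 2^9 = 512 subsets.
Count subsets with r(E)-r(A)=4 and |A|-r(A)=0: 9.

9


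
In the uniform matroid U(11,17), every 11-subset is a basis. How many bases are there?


Bases of U(11,17) are all 11-element subsets of the 17-element ground set.
Number of bases = C(17,11).
C(17,11) = 12376.

12376


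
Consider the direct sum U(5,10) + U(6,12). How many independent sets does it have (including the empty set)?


For a direct sum, |I(M1+M2)| = |I(M1)| * |I(M2)|.
|I(U(5,10))| = sum C(10,k) for k=0..5 = 638.
|I(U(6,12))| = sum C(12,k) for k=0..6 = 2510.
Total = 638 * 2510 = 1601380.

1601380


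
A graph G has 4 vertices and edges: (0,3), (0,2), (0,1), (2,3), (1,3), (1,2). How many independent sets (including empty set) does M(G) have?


An independent set in a graphic matroid is an acyclic edge subset.
G has 4 vertices and 6 edges.
Enumerate all 2^6 = 64 subsets, checking for acyclicity.
Total independent sets = 38.

38


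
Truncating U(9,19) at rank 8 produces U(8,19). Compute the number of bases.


Truncating U(9,19) to rank 8 gives U(8,19).
Bases of U(8,19) are all 8-element subsets of 19 elements.
Number of bases = C(19,8) = 19! / (8! * 11!) = 75582.

75582


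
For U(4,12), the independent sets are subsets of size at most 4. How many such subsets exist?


Independent sets of U(4,12) are all subsets of size <= 4.
Count = (12 choose 0) + (12 choose 1) + (12 choose 2) + (12 choose 3) + (12 choose 4)
     = 1 + 12 + 66 + 220 + 495
     = 794.

794


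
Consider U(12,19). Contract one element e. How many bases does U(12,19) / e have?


Contracting e from U(12,19) gives U(11,18).
Bases of U(11,18) = C(18,11) = 31824.

31824


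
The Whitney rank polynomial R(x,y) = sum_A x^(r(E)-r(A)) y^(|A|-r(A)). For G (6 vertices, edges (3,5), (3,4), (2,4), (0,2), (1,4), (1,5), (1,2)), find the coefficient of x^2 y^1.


R(x,y) = sum over A in 2^E of x^(r(E)-r(A)) * y^(|A|-r(A)).
G has 6 vertices, 7 edges. r(E) = 5.
Enumerate all 2^7 = 128 subsets.
Count subsets with r(E)-r(A)=2 and |A|-r(A)=1: 5.

5


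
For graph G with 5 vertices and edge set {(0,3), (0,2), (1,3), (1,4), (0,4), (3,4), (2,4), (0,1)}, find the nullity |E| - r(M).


Cycle rank (nullity) = |E| - r(M) = |E| - (|V| - c).
|E| = 8, |V| = 5, c = 1.
Nullity = 8 - (5 - 1) = 8 - 4 = 4.

4


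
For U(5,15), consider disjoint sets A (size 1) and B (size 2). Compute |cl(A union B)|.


|A union B| = 1 + 2 = 3 (disjoint).
In U(5,15), cl(S) = S if |S| < 5, else cl(S) = E.
Since 3 < 5, cl(A union B) = A union B.
|cl(A union B)| = 3.

3


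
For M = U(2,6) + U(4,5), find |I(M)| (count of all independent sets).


For a direct sum, |I(M1+M2)| = |I(M1)| * |I(M2)|.
|I(U(2,6))| = sum C(6,k) for k=0..2 = 22.
|I(U(4,5))| = sum C(5,k) for k=0..4 = 31.
Total = 22 * 31 = 682.

682


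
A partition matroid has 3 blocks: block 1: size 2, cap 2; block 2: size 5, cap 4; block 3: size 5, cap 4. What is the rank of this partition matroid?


Rank of a partition matroid = sum of min(|Si|, ci) for each block.
= min(2,2) + min(5,4) + min(5,4)
= 2 + 4 + 4
= 10.

10


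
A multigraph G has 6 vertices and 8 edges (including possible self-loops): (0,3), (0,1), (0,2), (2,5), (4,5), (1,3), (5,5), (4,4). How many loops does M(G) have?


In a graphic matroid, a loop is a self-loop edge (u,u) with rank 0.
Examining all 8 edges for self-loops...
Self-loops found: (5,5), (4,4)
Number of loops = 2.

2


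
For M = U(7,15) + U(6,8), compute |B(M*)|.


(M1+M2)* = M1* + M2*.
M1* = U(8,15), bases: C(15,8) = 6435.
M2* = U(2,8), bases: C(8,2) = 28.
|B(M*)| = 6435 * 28 = 180180.

180180


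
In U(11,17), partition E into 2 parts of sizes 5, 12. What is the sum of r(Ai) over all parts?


r(Ai) = min(|Ai|, 11) for each part.
Sum = min(5,11) + min(12,11)
    = 5 + 11
    = 16.

16


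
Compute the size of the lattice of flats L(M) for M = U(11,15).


Flats of U(11,15): every subset of size < 11 is a flat, plus E itself.
Count = C(15,0) + C(15,1) + C(15,2) + C(15,3) + C(15,4) + C(15,5) + C(15,6) + C(15,7) + C(15,8) + C(15,9) + C(15,10) + 1
     = 1 + 15 + 105 + 455 + 1365 + 3003 + 5005 + 6435 + 6435 + 5005 + 3003 + 1
     = 30828.

30828


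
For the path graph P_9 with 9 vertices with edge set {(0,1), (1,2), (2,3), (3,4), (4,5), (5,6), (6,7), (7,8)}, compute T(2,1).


A path on 9 vertices is a tree with 8 edges.
T(x,y) = x^(8) for any tree.
T(2,1) = 2^8 = 256.

256


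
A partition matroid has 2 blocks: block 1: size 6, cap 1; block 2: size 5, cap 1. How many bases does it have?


A basis picks exactly ci elements from block i.
Number of bases = product of C(|Si|, ci).
= C(6,1) * C(5,1)
= 6 * 5
= 30.

30


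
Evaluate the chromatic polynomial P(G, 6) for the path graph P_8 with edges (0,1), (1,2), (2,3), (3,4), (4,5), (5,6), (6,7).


P(P_8, k) = k * (k-1)^(7).
P(6) = 6 * 5^7 = 6 * 78125 = 468750.

468750


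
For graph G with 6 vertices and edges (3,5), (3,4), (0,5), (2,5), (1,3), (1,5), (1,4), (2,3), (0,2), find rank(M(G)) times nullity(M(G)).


r(M) = |V| - c = 6 - 1 = 5.
nullity = |E| - r(M) = 9 - 5 = 4.
Product = 5 * 4 = 20.

20


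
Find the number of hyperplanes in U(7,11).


Hyperplanes of U(7,11) are flats of rank 6.
In a uniform matroid, these are exactly the (6)-element subsets.
Count = C(11,6) = 462.

462


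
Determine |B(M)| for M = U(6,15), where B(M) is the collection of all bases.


Bases of U(6,15) are all 6-element subsets of the 15-element ground set.
Number of bases = C(15,6).
C(15,6) = 5005.

5005


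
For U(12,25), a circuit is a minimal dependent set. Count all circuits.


In U(12,25), circuits are the (13)-element subsets.
Any set of 13 elements is dependent, and removing any one element gives
an independent set of size 12, so it is a minimal dependent set.
Number of circuits = C(25,13) = 5200300.

5200300


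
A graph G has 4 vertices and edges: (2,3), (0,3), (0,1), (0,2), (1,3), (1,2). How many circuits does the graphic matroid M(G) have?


A circuit in a graphic matroid = edge set of a simple cycle.
G has 4 vertices and 6 edges.
Enumerating all minimal edge subsets forming cycles...
Total circuits found: 7.

7


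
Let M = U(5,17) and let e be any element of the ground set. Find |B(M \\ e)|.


Deleting e from U(5,17) gives U(5,16) since n > r.
Bases of U(5,16) = C(16,5) = 4368.

4368


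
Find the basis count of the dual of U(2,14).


The dual of U(r,n) is U(n-r, n) = U(12,14).
Bases of U(12,14) are all (12)-element subsets.
|B(M*)| = (14 choose 12) = 91.

91


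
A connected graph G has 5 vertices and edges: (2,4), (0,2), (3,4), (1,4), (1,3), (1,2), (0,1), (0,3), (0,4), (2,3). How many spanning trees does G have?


By Kirchhoff's matrix tree theorem, the number of spanning trees equals
the determinant of any cofactor of the Laplacian matrix L.
G has 5 vertices and 10 edges.
Computing the (4 x 4) cofactor determinant gives 125.

125


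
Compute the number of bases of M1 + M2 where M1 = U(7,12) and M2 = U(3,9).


Bases of a direct sum M1 + M2: |B| = |B(M1)| * |B(M2)|.
|B(U(7,12))| = C(12,7) = 792.
|B(U(3,9))| = C(9,3) = 84.
Total bases = 792 * 84 = 66528.

66528


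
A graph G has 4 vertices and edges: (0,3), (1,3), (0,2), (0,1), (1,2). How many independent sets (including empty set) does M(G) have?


An independent set in a graphic matroid is an acyclic edge subset.
G has 4 vertices and 5 edges.
Enumerate all 2^5 = 32 subsets, checking for acyclicity.
Total independent sets = 24.

24


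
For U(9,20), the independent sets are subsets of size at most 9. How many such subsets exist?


Independent sets of U(9,20) are all subsets of size <= 9.
Count = (20 choose 0) + (20 choose 1) + (20 choose 2) + (20 choose 3) + (20 choose 4) + (20 choose 5) + (20 choose 6) + (20 choose 7) + (20 choose 8) + (20 choose 9)
     = 1 + 20 + 190 + 1140 + 4845 + 15504 + 38760 + 77520 + 125970 + 167960
     = 431910.

431910


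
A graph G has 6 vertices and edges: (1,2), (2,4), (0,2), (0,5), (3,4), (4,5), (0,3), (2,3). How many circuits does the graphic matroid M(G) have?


A circuit in a graphic matroid = edge set of a simple cycle.
G has 6 vertices and 8 edges.
Enumerating all minimal edge subsets forming cycles...
Total circuits found: 7.

7


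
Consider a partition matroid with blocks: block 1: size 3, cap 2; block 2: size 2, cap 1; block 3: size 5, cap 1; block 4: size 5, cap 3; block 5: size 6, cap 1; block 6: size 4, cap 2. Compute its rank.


Rank of a partition matroid = sum of min(|Si|, ci) for each block.
= min(3,2) + min(2,1) + min(5,1) + min(5,3) + min(6,1) + min(4,2)
= 2 + 1 + 1 + 3 + 1 + 2
= 10.

10


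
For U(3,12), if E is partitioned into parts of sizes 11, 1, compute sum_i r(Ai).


r(Ai) = min(|Ai|, 3) for each part.
Sum = min(11,3) + min(1,3)
    = 3 + 1
    = 4.

4


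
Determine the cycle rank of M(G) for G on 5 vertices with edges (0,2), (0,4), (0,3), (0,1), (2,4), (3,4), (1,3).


Cycle rank (nullity) = |E| - r(M) = |E| - (|V| - c).
|E| = 7, |V| = 5, c = 1.
Nullity = 7 - (5 - 1) = 7 - 4 = 3.

3


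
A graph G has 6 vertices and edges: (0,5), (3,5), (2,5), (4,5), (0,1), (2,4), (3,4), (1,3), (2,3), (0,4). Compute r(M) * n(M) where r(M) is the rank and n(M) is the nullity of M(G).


r(M) = |V| - c = 6 - 1 = 5.
nullity = |E| - r(M) = 10 - 5 = 5.
Product = 5 * 5 = 25.

25


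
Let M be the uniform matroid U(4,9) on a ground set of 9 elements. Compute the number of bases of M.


Bases of U(4,9) are all 4-element subsets of the 9-element ground set.
Number of bases = C(9,4).
C(9,4) = (9 * 8 * 7 * 6) / (1 * 2 * 3 * 4) = 126.

126


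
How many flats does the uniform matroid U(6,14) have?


Flats of U(6,14): every subset of size < 6 is a flat, plus E itself.
Count = C(14,0) + C(14,1) + C(14,2) + C(14,3) + C(14,4) + C(14,5) + 1
     = 1 + 14 + 91 + 364 + 1001 + 2002 + 1
     = 3474.

3474


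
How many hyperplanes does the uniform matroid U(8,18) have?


Hyperplanes of U(8,18) are flats of rank 7.
In a uniform matroid, these are exactly the (7)-element subsets.
Count = (18 choose 7) = 31824.

31824


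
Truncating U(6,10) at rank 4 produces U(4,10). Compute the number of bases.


Truncating U(6,10) to rank 4 gives U(4,10).
Bases of U(4,10) are all 4-element subsets of 10 elements.
Number of bases = C(10,4) = (10 * 9 * 8 * 7) / (1 * 2 * 3 * 4) = 210.

210


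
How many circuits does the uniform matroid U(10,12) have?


In U(10,12), circuits are the (11)-element subsets.
Any set of 11 elements is dependent, and removing any one element gives
an independent set of size 10, so it is a minimal dependent set.
Number of circuits = C(12,11) = 12.

12


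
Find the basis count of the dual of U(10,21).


The dual of U(r,n) is U(n-r, n) = U(11,21).
Bases of U(11,21) are all (11)-element subsets.
|B(M*)| = C(21,11) = 352716.

352716


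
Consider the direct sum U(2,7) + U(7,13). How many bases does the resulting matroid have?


Bases of a direct sum M1 + M2: |B| = |B(M1)| * |B(M2)|.
|B(U(2,7))| = C(7,2) = 21.
|B(U(7,13))| = C(13,7) = 1716.
Total bases = 21 * 1716 = 36036.

36036


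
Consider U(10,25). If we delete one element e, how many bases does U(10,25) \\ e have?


Deleting e from U(10,25) gives U(10,24) since n > r.
Bases of U(10,24) = C(24,10) = 24! / (10! * 14!) = 1961256.

1961256


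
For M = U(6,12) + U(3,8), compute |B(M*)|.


(M1+M2)* = M1* + M2*.
M1* = U(6,12), bases: C(12,6) = 924.
M2* = U(5,8), bases: C(8,5) = 56.
|B(M*)| = 924 * 56 = 51744.

51744


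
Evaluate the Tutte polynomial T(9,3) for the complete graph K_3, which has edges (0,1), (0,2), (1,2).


T(K_3; x,y) = x^2 + x + y.
T(9,3) = 81 + 9 + 3 = 93.

93


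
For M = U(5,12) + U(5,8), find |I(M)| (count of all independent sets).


For a direct sum, |I(M1+M2)| = |I(M1)| * |I(M2)|.
|I(U(5,12))| = sum C(12,k) for k=0..5 = 1586.
|I(U(5,8))| = sum C(8,k) for k=0..5 = 219.
Total = 1586 * 219 = 347334.

347334


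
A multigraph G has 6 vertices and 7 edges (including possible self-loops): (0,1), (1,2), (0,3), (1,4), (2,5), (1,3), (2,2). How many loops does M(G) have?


In a graphic matroid, a loop is a self-loop edge (u,u) with rank 0.
Examining all 7 edges for self-loops...
Self-loops found: (2,2)
Number of loops = 1.

1


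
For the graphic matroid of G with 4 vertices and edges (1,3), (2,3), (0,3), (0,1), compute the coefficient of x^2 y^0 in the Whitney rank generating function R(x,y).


R(x,y) = sum over A in 2^E of x^(r(E)-r(A)) * y^(|A|-r(A)).
G has 4 vertices, 4 edges. r(E) = 3.
Enumerate all 2^4 = 16 subsets.
Count subsets with r(E)-r(A)=2 and |A|-r(A)=0: 4.

4


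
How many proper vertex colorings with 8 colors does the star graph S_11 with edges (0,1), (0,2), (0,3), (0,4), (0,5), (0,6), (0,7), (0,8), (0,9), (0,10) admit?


P(tree, k) = k * (k-1)^(10) for any tree on 11 vertices.
P(8) = 8 * 7^10 = 8 * 282475249 = 2259801992.

2259801992


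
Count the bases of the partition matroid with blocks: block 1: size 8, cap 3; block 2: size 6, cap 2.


A basis picks exactly ci elements from block i.
Number of bases = product of C(|Si|, ci).
= C(8,3) * C(6,2)
= 56 * 15
= 840.

840


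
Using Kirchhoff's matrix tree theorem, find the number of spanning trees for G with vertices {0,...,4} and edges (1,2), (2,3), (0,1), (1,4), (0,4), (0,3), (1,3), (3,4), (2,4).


By Kirchhoff's matrix tree theorem, the number of spanning trees equals
the determinant of any cofactor of the Laplacian matrix L.
G has 5 vertices and 9 edges.
Computing the (4 x 4) cofactor determinant gives 75.

75


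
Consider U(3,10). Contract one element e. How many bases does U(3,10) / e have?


Contracting e from U(3,10) gives U(2,9).
Bases of U(2,9) = C(9,2) = 9! / (2! * 7!) = 36.

36


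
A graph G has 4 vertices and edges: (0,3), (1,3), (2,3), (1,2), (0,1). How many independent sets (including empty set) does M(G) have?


An independent set in a graphic matroid is an acyclic edge subset.
G has 4 vertices and 5 edges.
Enumerate all 2^5 = 32 subsets, checking for acyclicity.
Total independent sets = 24.

24


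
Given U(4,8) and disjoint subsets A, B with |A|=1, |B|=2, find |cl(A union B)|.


|A union B| = 1 + 2 = 3 (disjoint).
In U(4,8), cl(S) = S if |S| < 4, else cl(S) = E.
Since 3 < 4, cl(A union B) = A union B.
|cl(A union B)| = 3.

3


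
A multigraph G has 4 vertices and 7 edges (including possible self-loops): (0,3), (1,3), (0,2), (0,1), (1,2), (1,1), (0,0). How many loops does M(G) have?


In a graphic matroid, a loop is a self-loop edge (u,u) with rank 0.
Examining all 7 edges for self-loops...
Self-loops found: (1,1), (0,0)
Number of loops = 2.

2


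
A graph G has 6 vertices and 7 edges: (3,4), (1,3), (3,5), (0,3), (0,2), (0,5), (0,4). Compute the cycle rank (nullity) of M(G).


Cycle rank (nullity) = |E| - r(M) = |E| - (|V| - c).
|E| = 7, |V| = 6, c = 1.
Nullity = 7 - (6 - 1) = 7 - 5 = 2.

2


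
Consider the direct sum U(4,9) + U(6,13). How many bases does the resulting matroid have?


Bases of a direct sum M1 + M2: |B| = |B(M1)| * |B(M2)|.
|B(U(4,9))| = C(9,4) = 126.
|B(U(6,13))| = C(13,6) = 1716.
Total bases = 126 * 1716 = 216216.

216216


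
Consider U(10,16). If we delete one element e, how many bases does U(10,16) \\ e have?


Deleting e from U(10,16) gives U(10,15) since n > r.
Bases of U(10,15) = C(15,10) = 15! / (10! * 5!) = 3003.

3003


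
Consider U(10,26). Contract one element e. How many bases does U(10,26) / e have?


Contracting e from U(10,26) gives U(9,25).
Bases of U(9,25) = (25 choose 9) = 2042975.

2042975


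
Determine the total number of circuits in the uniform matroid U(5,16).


In U(5,16), circuits are the (6)-element subsets.
Any set of 6 elements is dependent, and removing any one element gives
an independent set of size 5, so it is a minimal dependent set.
Number of circuits = C(16,6) = 16! / (6! * 10!) = 8008.

8008


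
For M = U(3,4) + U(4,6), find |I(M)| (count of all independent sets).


For a direct sum, |I(M1+M2)| = |I(M1)| * |I(M2)|.
|I(U(3,4))| = sum C(4,k) for k=0..3 = 15.
|I(U(4,6))| = sum C(6,k) for k=0..4 = 57.
Total = 15 * 57 = 855.

855


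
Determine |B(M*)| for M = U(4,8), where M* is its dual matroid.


The dual of U(r,n) is U(n-r, n) = U(4,8).
Bases of U(4,8) are all (4)-element subsets.
|B(M*)| = C(8,4) = 8! / (4! * 4!) = 70.

70


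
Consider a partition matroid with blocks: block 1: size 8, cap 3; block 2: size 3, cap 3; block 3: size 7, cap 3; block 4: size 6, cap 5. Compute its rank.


Rank of a partition matroid = sum of min(|Si|, ci) for each block.
= min(8,3) + min(3,3) + min(7,3) + min(6,5)
= 3 + 3 + 3 + 5
= 14.

14


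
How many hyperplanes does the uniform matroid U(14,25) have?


Hyperplanes of U(14,25) are flats of rank 13.
In a uniform matroid, these are exactly the (13)-element subsets.
Count = C(25,13) = 25! / (13! * 12!) = 5200300.

5200300


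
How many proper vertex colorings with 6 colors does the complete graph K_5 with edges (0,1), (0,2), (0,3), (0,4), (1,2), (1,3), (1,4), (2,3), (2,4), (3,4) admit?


P(K_5, k) = k(k-1)(k-2)...(k-4).
P(6) = (6) * (5) * (4) * (3) * (2) = 720.

720


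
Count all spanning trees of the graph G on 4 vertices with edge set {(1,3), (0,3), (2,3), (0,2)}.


By Kirchhoff's matrix tree theorem, the number of spanning trees equals
the determinant of any cofactor of the Laplacian matrix L.
G has 4 vertices and 4 edges.
Computing the (3 x 3) cofactor determinant gives 3.

3


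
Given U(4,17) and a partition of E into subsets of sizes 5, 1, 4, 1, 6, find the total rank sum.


r(Ai) = min(|Ai|, 4) for each part.
Sum = min(5,4) + min(1,4) + min(4,4) + min(1,4) + min(6,4)
    = 4 + 1 + 4 + 1 + 4
    = 14.

14


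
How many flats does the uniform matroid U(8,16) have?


Flats of U(8,16): every subset of size < 8 is a flat, plus E itself.
Count = C(16,0) + C(16,1) + C(16,2) + C(16,3) + C(16,4) + C(16,5) + C(16,6) + C(16,7) + 1
     = 1 + 16 + 120 + 560 + 1820 + 4368 + 8008 + 11440 + 1
     = 26334.

26334


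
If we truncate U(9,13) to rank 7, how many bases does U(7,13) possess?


Truncating U(9,13) to rank 7 gives U(7,13).
Bases of U(7,13) are all 7-element subsets of 13 elements.
Number of bases = C(13,7) = 13! / (7! * 6!) = 1716.

1716


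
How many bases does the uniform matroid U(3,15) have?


Bases of U(3,15) are all 3-element subsets of the 15-element ground set.
Number of bases = C(15,3).
(15 choose 3) = 455.

455


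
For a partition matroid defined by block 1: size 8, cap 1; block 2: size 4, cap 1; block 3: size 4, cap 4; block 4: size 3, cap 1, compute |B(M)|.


A basis picks exactly ci elements from block i.
Number of bases = product of C(|Si|, ci).
= C(8,1) * C(4,1) * C(4,4) * C(3,1)
= 8 * 4 * 1 * 3
= 96.

96


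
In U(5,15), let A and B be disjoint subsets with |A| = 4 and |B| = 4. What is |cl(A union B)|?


|A union B| = 4 + 4 = 8 (disjoint).
In U(5,15), cl(S) = S if |S| < 5, else cl(S) = E.
Since 8 >= 5, cl(A union B) = E.
|cl(A union B)| = 15.

15


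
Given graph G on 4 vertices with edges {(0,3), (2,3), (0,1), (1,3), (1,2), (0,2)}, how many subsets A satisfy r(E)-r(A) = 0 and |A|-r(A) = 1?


R(x,y) = sum over A in 2^E of x^(r(E)-r(A)) * y^(|A|-r(A)).
G has 4 vertices, 6 edges. r(E) = 3.
Enumerate all 2^6 = 64 subsets.
Count subsets with r(E)-r(A)=0 and |A|-r(A)=1: 15.

15


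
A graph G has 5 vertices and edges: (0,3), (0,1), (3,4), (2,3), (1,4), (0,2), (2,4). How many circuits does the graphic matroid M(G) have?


A circuit in a graphic matroid = edge set of a simple cycle.
G has 5 vertices and 7 edges.
Enumerating all minimal edge subsets forming cycles...
Total circuits found: 7.

7


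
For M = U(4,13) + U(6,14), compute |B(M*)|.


(M1+M2)* = M1* + M2*.
M1* = U(9,13), bases: C(13,9) = 715.
M2* = U(8,14), bases: C(14,8) = 3003.
|B(M*)| = 715 * 3003 = 2147145.

2147145


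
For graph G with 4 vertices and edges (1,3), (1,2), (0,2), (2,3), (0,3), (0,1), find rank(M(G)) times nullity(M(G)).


r(M) = |V| - c = 4 - 1 = 3.
nullity = |E| - r(M) = 6 - 3 = 3.
Product = 3 * 3 = 9.

9


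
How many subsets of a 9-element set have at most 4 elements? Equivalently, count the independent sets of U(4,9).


Independent sets of U(4,9) are all subsets of size <= 4.
Count = C(9,0) + C(9,1) + C(9,2) + C(9,3) + C(9,4)
     = 1 + 9 + 36 + 84 + 126
     = 256.

256


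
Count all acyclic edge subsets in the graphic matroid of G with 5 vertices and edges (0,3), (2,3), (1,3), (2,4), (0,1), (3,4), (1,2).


An independent set in a graphic matroid is an acyclic edge subset.
G has 5 vertices and 7 edges.
Enumerate all 2^7 = 128 subsets, checking for acyclicity.
Total independent sets = 82.

82


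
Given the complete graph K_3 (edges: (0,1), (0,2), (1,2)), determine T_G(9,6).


T(K_3; x,y) = x^2 + x + y.
T(9,6) = 81 + 9 + 6 = 96.

96


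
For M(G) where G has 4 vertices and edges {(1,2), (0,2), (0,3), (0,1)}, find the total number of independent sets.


An independent set in a graphic matroid is an acyclic edge subset.
G has 4 vertices and 4 edges.
Enumerate all 2^4 = 16 subsets, checking for acyclicity.
Total independent sets = 14.

14


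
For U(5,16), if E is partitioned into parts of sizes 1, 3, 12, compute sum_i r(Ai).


r(Ai) = min(|Ai|, 5) for each part.
Sum = min(1,5) + min(3,5) + min(12,5)
    = 1 + 3 + 5
    = 9.

9


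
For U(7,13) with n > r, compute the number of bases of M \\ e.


Deleting e from U(7,13) gives U(7,12) since n > r.
Bases of U(7,12) = C(12,7) = 792.

792


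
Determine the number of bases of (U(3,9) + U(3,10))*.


(M1+M2)* = M1* + M2*.
M1* = U(6,9), bases: C(9,6) = 84.
M2* = U(7,10), bases: C(10,7) = 120.
|B(M*)| = 84 * 120 = 10080.

10080


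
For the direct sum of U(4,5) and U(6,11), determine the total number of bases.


Bases of a direct sum M1 + M2: |B| = |B(M1)| * |B(M2)|.
|B(U(4,5))| = C(5,4) = 5.
|B(U(6,11))| = C(11,6) = 462.
Total bases = 5 * 462 = 2310.

2310


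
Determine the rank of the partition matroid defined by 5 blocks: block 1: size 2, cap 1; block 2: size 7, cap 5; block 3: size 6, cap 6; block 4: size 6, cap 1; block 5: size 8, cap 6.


Rank of a partition matroid = sum of min(|Si|, ci) for each block.
= min(2,1) + min(7,5) + min(6,6) + min(6,1) + min(8,6)
= 1 + 5 + 6 + 1 + 6
= 19.

19


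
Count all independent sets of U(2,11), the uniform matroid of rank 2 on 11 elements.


Independent sets of U(2,11) are all subsets of size <= 2.
Count = C(11,0) + C(11,1) + C(11,2)
     = 1 + 11 + 55
     = 67.

67


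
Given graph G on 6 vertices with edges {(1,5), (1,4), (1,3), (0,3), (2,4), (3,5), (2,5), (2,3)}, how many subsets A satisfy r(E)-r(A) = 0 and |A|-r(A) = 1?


R(x,y) = sum over A in 2^E of x^(r(E)-r(A)) * y^(|A|-r(A)).
G has 6 vertices, 8 edges. r(E) = 5.
Enumerate all 2^8 = 256 subsets.
Count subsets with r(E)-r(A)=0 and |A|-r(A)=1: 20.

20


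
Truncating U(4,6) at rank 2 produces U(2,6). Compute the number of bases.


Truncating U(4,6) to rank 2 gives U(2,6).
Bases of U(2,6) are all 2-element subsets of 6 elements.
Number of bases = (6 choose 2) = 15.

15


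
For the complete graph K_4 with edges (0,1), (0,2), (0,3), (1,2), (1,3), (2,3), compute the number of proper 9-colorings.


P(K_4, k) = k(k-1)(k-2)...(k-3).
P(9) = (9) * (8) * (7) * (6) = 3024.

3024


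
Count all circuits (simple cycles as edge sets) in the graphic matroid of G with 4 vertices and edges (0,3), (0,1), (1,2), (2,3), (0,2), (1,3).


A circuit in a graphic matroid = edge set of a simple cycle.
G has 4 vertices and 6 edges.
Enumerating all minimal edge subsets forming cycles...
Total circuits found: 7.

7


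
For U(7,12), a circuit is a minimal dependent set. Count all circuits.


In U(7,12), circuits are the (8)-element subsets.
Any set of 8 elements is dependent, and removing any one element gives
an independent set of size 7, so it is a minimal dependent set.
Number of circuits = C(12,8) = 12! / (8! * 4!) = 495.

495


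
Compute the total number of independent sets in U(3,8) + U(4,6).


For a direct sum, |I(M1+M2)| = |I(M1)| * |I(M2)|.
|I(U(3,8))| = sum C(8,k) for k=0..3 = 93.
|I(U(4,6))| = sum C(6,k) for k=0..4 = 57.
Total = 93 * 57 = 5301.

5301


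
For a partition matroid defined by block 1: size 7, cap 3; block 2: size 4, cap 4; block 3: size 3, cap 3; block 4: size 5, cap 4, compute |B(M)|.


A basis picks exactly ci elements from block i.
Number of bases = product of C(|Si|, ci).
= C(7,3) * C(4,4) * C(3,3) * C(5,4)
= 35 * 1 * 1 * 5
= 175.

175


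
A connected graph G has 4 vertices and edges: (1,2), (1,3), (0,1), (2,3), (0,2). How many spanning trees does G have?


By Kirchhoff's matrix tree theorem, the number of spanning trees equals
the determinant of any cofactor of the Laplacian matrix L.
G has 4 vertices and 5 edges.
Computing the (3 x 3) cofactor determinant gives 8.

8


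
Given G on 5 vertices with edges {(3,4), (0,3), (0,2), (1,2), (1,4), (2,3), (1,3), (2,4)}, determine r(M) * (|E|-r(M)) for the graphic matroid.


r(M) = |V| - c = 5 - 1 = 4.
nullity = |E| - r(M) = 8 - 4 = 4.
Product = 4 * 4 = 16.

16


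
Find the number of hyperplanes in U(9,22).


Hyperplanes of U(9,22) are flats of rank 8.
In a uniform matroid, these are exactly the (8)-element subsets.
Count = C(22,8) = 319770.

319770


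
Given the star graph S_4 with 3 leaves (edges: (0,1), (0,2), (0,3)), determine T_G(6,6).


A star on 4 vertices is a tree with 3 edges.
T(x,y) = x^(3) for any tree.
T(6,6) = 6^3 = 216.

216


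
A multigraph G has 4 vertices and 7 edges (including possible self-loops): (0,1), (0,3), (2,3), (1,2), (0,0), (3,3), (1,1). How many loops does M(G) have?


In a graphic matroid, a loop is a self-loop edge (u,u) with rank 0.
Examining all 7 edges for self-loops...
Self-loops found: (0,0), (3,3), (1,1)
Number of loops = 3.

3


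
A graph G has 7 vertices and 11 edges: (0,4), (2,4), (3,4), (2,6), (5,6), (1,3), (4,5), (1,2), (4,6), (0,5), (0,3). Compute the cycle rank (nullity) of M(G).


Cycle rank (nullity) = |E| - r(M) = |E| - (|V| - c).
|E| = 11, |V| = 7, c = 1.
Nullity = 11 - (7 - 1) = 11 - 6 = 5.

5


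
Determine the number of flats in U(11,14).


Flats of U(11,14): every subset of size < 11 is a flat, plus E itself.
Count = (14 choose 0) + (14 choose 1) + (14 choose 2) + (14 choose 3) + (14 choose 4) + (14 choose 5) + (14 choose 6) + (14 choose 7) + (14 choose 8) + (14 choose 9) + (14 choose 10) + 1
     = 1 + 14 + 91 + 364 + 1001 + 2002 + 3003 + 3432 + 3003 + 2002 + 1001 + 1
     = 15915.

15915


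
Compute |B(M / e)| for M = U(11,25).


Contracting e from U(11,25) gives U(10,24).
Bases of U(10,24) = (24 choose 10) = 1961256.

1961256


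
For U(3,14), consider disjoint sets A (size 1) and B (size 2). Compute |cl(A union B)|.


|A union B| = 1 + 2 = 3 (disjoint).
In U(3,14), cl(S) = S if |S| < 3, else cl(S) = E.
Since 3 >= 3, cl(A union B) = E.
|cl(A union B)| = 14.

14


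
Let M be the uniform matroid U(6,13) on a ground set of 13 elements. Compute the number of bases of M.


Bases of U(6,13) are all 6-element subsets of the 13-element ground set.
Number of bases = C(13,6).
C(13,6) = 1716.

1716


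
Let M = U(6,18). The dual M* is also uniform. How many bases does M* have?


The dual of U(r,n) is U(n-r, n) = U(12,18).
Bases of U(12,18) are all (12)-element subsets.
|B(M*)| = C(18,12) = 18! / (12! * 6!) = 18564.

18564


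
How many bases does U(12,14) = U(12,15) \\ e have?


Deleting e from U(12,15) gives U(12,14) since n > r.
Bases of U(12,14) = C(14,12) = 91.

91


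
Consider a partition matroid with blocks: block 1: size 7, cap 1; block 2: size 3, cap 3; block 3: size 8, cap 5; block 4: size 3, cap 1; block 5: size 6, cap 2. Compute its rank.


Rank of a partition matroid = sum of min(|Si|, ci) for each block.
= min(7,1) + min(3,3) + min(8,5) + min(3,1) + min(6,2)
= 1 + 3 + 5 + 1 + 2
= 12.

12


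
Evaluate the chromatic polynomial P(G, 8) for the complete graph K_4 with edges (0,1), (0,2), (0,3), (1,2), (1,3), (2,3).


P(K_4, k) = k(k-1)(k-2)...(k-3).
P(8) = (8) * (7) * (6) * (5) = 1680.

1680


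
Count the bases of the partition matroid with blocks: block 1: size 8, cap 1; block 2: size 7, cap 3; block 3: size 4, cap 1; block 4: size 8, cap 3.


A basis picks exactly ci elements from block i.
Number of bases = product of C(|Si|, ci).
= C(8,1) * C(7,3) * C(4,1) * C(8,3)
= 8 * 35 * 4 * 56
= 62720.

62720


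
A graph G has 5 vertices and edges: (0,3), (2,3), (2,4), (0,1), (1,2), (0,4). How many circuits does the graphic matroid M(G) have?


A circuit in a graphic matroid = edge set of a simple cycle.
G has 5 vertices and 6 edges.
Enumerating all minimal edge subsets forming cycles...
Total circuits found: 3.

3


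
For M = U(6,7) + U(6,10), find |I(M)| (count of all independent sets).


For a direct sum, |I(M1+M2)| = |I(M1)| * |I(M2)|.
|I(U(6,7))| = sum C(7,k) for k=0..6 = 127.
|I(U(6,10))| = sum C(10,k) for k=0..6 = 848.
Total = 127 * 848 = 107696.

107696


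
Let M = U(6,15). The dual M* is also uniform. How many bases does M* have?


The dual of U(r,n) is U(n-r, n) = U(9,15).
Bases of U(9,15) are all (9)-element subsets.
|B(M*)| = C(15,9) = 5005.

5005


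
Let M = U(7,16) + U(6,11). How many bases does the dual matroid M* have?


(M1+M2)* = M1* + M2*.
M1* = U(9,16), bases: C(16,9) = 11440.
M2* = U(5,11), bases: C(11,5) = 462.
|B(M*)| = 11440 * 462 = 5285280.

5285280


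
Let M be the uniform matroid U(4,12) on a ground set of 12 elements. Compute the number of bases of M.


Bases of U(4,12) are all 4-element subsets of the 12-element ground set.
Number of bases = C(12,4).
C(12,4) = (12 * 11 * 10 * 9) / (1 * 2 * 3 * 4) = 495.

495


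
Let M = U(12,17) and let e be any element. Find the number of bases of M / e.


Contracting e from U(12,17) gives U(11,16).
Bases of U(11,16) = (16 choose 11) = 4368.

4368


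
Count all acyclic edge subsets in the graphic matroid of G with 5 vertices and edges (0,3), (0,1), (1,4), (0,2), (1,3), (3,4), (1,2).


An independent set in a graphic matroid is an acyclic edge subset.
G has 5 vertices and 7 edges.
Enumerate all 2^7 = 128 subsets, checking for acyclicity.
Total independent sets = 82.

82


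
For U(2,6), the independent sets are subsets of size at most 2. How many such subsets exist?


Independent sets of U(2,6) are all subsets of size <= 2.
Count = C(6,0) + C(6,1) + C(6,2)
     = 1 + 6 + 15
     = 22.

22


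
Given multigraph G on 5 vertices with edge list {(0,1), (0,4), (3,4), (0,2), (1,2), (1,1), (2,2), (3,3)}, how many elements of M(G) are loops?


In a graphic matroid, a loop is a self-loop edge (u,u) with rank 0.
Examining all 8 edges for self-loops...
Self-loops found: (1,1), (2,2), (3,3)
Number of loops = 3.

3


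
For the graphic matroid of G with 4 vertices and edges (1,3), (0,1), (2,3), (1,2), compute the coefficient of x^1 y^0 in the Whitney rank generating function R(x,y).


R(x,y) = sum over A in 2^E of x^(r(E)-r(A)) * y^(|A|-r(A)).
G has 4 vertices, 4 edges. r(E) = 3.
Enumerate all 2^4 = 16 subsets.
Count subsets with r(E)-r(A)=1 and |A|-r(A)=0: 6.

6


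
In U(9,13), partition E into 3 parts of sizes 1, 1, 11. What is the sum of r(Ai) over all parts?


r(Ai) = min(|Ai|, 9) for each part.
Sum = min(1,9) + min(1,9) + min(11,9)
    = 1 + 1 + 9
    = 11.

11


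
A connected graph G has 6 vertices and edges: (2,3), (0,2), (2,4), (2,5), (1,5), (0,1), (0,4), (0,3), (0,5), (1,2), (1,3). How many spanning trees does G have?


By Kirchhoff's matrix tree theorem, the number of spanning trees equals
the determinant of any cofactor of the Laplacian matrix L.
G has 6 vertices and 11 edges.
Computing the (5 x 5) cofactor determinant gives 180.

180


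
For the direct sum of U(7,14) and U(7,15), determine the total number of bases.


Bases of a direct sum M1 + M2: |B| = |B(M1)| * |B(M2)|.
|B(U(7,14))| = C(14,7) = 3432.
|B(U(7,15))| = C(15,7) = 6435.
Total bases = 3432 * 6435 = 22084920.

22084920


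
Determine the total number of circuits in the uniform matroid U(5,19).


In U(5,19), circuits are the (6)-element subsets.
Any set of 6 elements is dependent, and removing any one element gives
an independent set of size 5, so it is a minimal dependent set.
Number of circuits = C(19,6) = 19! / (6! * 13!) = 27132.

27132


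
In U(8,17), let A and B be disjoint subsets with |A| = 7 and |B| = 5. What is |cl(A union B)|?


|A union B| = 7 + 5 = 12 (disjoint).
In U(8,17), cl(S) = S if |S| < 8, else cl(S) = E.
Since 12 >= 8, cl(A union B) = E.
|cl(A union B)| = 17.

17


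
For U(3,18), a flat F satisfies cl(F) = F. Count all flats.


Flats of U(3,18): every subset of size < 3 is a flat, plus E itself.
Count = (18 choose 0) + (18 choose 1) + (18 choose 2) + 1
     = 1 + 18 + 153 + 1
     = 173.

173


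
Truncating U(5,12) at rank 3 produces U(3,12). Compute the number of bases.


Truncating U(5,12) to rank 3 gives U(3,12).
Bases of U(3,12) are all 3-element subsets of 12 elements.
Number of bases = C(12,3) = 12! / (3! * 9!) = 220.

220


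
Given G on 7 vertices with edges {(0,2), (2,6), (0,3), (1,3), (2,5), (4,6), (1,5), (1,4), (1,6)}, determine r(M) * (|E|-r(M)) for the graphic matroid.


r(M) = |V| - c = 7 - 1 = 6.
nullity = |E| - r(M) = 9 - 6 = 3.
Product = 6 * 3 = 18.

18


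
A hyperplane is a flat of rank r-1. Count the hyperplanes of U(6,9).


Hyperplanes of U(6,9) are flats of rank 5.
In a uniform matroid, these are exactly the (5)-element subsets.
Count = C(9,5) = 9! / (5! * 4!) = 126.

126


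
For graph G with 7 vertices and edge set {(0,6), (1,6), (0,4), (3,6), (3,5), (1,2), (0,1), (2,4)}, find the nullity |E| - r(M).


Cycle rank (nullity) = |E| - r(M) = |E| - (|V| - c).
|E| = 8, |V| = 7, c = 1.
Nullity = 8 - (7 - 1) = 8 - 6 = 2.

2


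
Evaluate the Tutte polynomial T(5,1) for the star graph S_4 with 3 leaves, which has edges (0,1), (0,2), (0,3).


A star on 4 vertices is a tree with 3 edges.
T(x,y) = x^(3) for any tree.
T(5,1) = 5^3 = 125.

125


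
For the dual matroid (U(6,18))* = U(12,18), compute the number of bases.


The dual of U(r,n) is U(n-r, n) = U(12,18).
Bases of U(12,18) are all (12)-element subsets.
|B(M*)| = C(18,12) = 18! / (12! * 6!) = 18564.

18564


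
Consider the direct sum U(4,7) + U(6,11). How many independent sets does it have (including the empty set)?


For a direct sum, |I(M1+M2)| = |I(M1)| * |I(M2)|.
|I(U(4,7))| = sum C(7,k) for k=0..4 = 99.
|I(U(6,11))| = sum C(11,k) for k=0..6 = 1486.
Total = 99 * 1486 = 147114.

147114


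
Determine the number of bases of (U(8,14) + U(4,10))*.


(M1+M2)* = M1* + M2*.
M1* = U(6,14), bases: C(14,6) = 3003.
M2* = U(6,10), bases: C(10,6) = 210.
|B(M*)| = 3003 * 210 = 630630.

630630


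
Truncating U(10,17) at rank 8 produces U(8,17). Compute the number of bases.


Truncating U(10,17) to rank 8 gives U(8,17).
Bases of U(8,17) are all 8-element subsets of 17 elements.
Number of bases = C(17,8) = 24310.

24310


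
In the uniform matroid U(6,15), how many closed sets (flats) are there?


Flats of U(6,15): every subset of size < 6 is a flat, plus E itself.
Count = C(15,0) + C(15,1) + C(15,2) + C(15,3) + C(15,4) + C(15,5) + 1
     = 1 + 15 + 105 + 455 + 1365 + 3003 + 1
     = 4945.

4945


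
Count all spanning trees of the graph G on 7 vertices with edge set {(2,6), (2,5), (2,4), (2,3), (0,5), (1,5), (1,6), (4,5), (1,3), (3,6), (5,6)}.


By Kirchhoff's matrix tree theorem, the number of spanning trees equals
the determinant of any cofactor of the Laplacian matrix L.
G has 7 vertices and 11 edges.
Computing the (6 x 6) cofactor determinant gives 114.

114


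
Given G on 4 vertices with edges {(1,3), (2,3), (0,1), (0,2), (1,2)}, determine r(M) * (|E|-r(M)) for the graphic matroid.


r(M) = |V| - c = 4 - 1 = 3.
nullity = |E| - r(M) = 5 - 3 = 2.
Product = 3 * 2 = 6.

6


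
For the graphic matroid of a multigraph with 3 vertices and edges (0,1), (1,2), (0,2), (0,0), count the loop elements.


In a graphic matroid, a loop is a self-loop edge (u,u) with rank 0.
Examining all 4 edges for self-loops...
Self-loops found: (0,0)
Number of loops = 1.

1


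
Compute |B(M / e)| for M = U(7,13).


Contracting e from U(7,13) gives U(6,12).
Bases of U(6,12) = (12 choose 6) = 924.

924


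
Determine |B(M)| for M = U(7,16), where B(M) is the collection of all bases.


Bases of U(7,16) are all 7-element subsets of the 16-element ground set.
Number of bases = C(16,7).
C(16,7) = 11440.

11440


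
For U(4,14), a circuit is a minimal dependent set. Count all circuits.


In U(4,14), circuits are the (5)-element subsets.
Any set of 5 elements is dependent, and removing any one element gives
an independent set of size 4, so it is a minimal dependent set.
Number of circuits = (14 choose 5) = 2002.

2002


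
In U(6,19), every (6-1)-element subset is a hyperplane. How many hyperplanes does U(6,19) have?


Hyperplanes of U(6,19) are flats of rank 5.
In a uniform matroid, these are exactly the (5)-element subsets.
Count = (19 choose 5) = 11628.

11628


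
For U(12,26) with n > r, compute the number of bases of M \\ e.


Deleting e from U(12,26) gives U(12,25) since n > r.
Bases of U(12,25) = C(25,12) = 25! / (12! * 13!) = 5200300.

5200300


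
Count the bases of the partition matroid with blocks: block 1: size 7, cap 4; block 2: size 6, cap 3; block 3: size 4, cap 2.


A basis picks exactly ci elements from block i.
Number of bases = product of C(|Si|, ci).
= C(7,4) * C(6,3) * C(4,2)
= 35 * 20 * 6
= 4200.

4200


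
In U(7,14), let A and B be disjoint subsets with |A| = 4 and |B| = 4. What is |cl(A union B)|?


|A union B| = 4 + 4 = 8 (disjoint).
In U(7,14), cl(S) = S if |S| < 7, else cl(S) = E.
Since 8 >= 7, cl(A union B) = E.
|cl(A union B)| = 14.

14


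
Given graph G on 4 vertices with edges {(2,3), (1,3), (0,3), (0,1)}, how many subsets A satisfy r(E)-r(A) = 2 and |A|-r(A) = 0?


R(x,y) = sum over A in 2^E of x^(r(E)-r(A)) * y^(|A|-r(A)).
G has 4 vertices, 4 edges. r(E) = 3.
Enumerate all 2^4 = 16 subsets.
Count subsets with r(E)-r(A)=2 and |A|-r(A)=0: 4.

4


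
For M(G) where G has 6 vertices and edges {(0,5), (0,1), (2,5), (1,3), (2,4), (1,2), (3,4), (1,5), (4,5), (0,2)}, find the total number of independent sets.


An independent set in a graphic matroid is an acyclic edge subset.
G has 6 vertices and 10 edges.
Enumerate all 2^10 = 1024 subsets, checking for acyclicity.
Total independent sets = 454.

454


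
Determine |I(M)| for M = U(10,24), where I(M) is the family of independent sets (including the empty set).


Independent sets of U(10,24) are all subsets of size <= 10.
Count = (24 choose 0) + (24 choose 1) + (24 choose 2) + (24 choose 3) + (24 choose 4) + (24 choose 5) + (24 choose 6) + (24 choose 7) + (24 choose 8) + (24 choose 9) + (24 choose 10)
     = 1 + 24 + 276 + 2024 + 10626 + 42504 + 134596 + 346104 + 735471 + 1307504 + 1961256
     = 4540386.

4540386
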